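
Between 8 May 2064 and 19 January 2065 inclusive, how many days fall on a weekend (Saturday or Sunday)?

8 May 2064 is a Thursday.
That's 257 days from start to end, counting both.
257 = 7 × 36 + 5, so there are 36 full weeks plus 5 extra days.
Each full week contributes 2 weekend days (Sat, Sun): 36 × 2 = 72.
The 5 extra days are Thursday, Friday, Saturday, Sunday, Monday — 2 of them qualify.
Total: 72 + 2 = 74.

74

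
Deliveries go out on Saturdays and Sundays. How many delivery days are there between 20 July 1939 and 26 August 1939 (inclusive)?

11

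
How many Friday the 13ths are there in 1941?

1

The 13th falls on a Friday when the month's 13th has weekday Fri.
Jan 13 is Mon; Feb 13 is Thu; Mar 13 is Thu; Apr 13 is Sun; May 13 is Tue; Jun 13 is Fri ✓; Jul 13 is Sun; Aug 13 is Wed; Sep 13 is Sat; Oct 13 is Mon; Nov 13 is Thu; Dec 13 is Sat.
Friday the 13ths: Jun.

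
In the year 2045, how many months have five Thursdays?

4

A month has five Thursdays exactly when Thursday falls within its first (length − 28) days.
Jan: 31 days, starts Sun → 5 of Sun, Mon, Tue
Feb: 28 days, starts Wed → 5 of (none)
Mar: 31 days, starts Wed → 5 of Wed, Thu, Fri ✓
Apr: 30 days, starts Sat → 5 of Sat, Sun
May: 31 days, starts Mon → 5 of Mon, Tue, Wed
Jun: 30 days, starts Thu → 5 of Thu, Fri ✓
Jul: 31 days, starts Sat → 5 of Sat, Sun, Mon
Aug: 31 days, starts Tue → 5 of Tue, Wed, Thu ✓
Sep: 30 days, starts Fri → 5 of Fri, Sat
Oct: 31 days, starts Sun → 5 of Sun, Mon, Tue
Nov: 30 days, starts Wed → 5 of Wed, Thu ✓
Dec: 31 days, starts Fri → 5 of Fri, Sat, Sun
Months with five Thursdays: Mar, Jun, Aug, Nov.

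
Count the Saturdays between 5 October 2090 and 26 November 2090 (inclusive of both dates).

5 October 2090 is a Thursday.
The range spans 53 days (inclusive of both endpoints).
53 = 7 × 7 + 4, so there are 7 full weeks plus 4 extra days.
Each full week contributes one Saturday: 7 so far.
The 4 extra days are Thu, Fri, Sat, Sun — 1 of them qualifies.
Total: 7 + 1 = 8.

8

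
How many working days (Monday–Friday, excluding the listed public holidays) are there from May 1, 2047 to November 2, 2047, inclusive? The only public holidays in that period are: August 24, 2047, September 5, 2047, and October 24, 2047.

131 working days

May 1, 2047 is a Wednesday.
From May 1, 2047 to November 2, 2047 is 186 days inclusive.
186 = 7 × 26 + 4, so there are 26 full weeks plus 4 extra days.
Each full week contributes 5 weekdays (Mon–Fri): 26 × 5 = 130.
The 4 extra days are Wednesday, Thursday, Friday, Saturday — 3 of them qualify.
Total: 130 + 3 = 133.
Holidays: August 24, 2047 (Sat); September 5, 2047 (Thu); October 24, 2047 (Thu).
2 of the 3 holidays fall on weekdays; the rest are weekends and were already excluded.
Business days: 133 − 2 = 131.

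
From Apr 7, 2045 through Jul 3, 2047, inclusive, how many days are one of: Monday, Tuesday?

Apr 7, 2045 is a Friday.
The range spans 818 days (inclusive of both endpoints).
818 = 7 × 116 + 6, so there are 116 full weeks plus 6 extra days.
Each full week contributes 2 days from the set (Mon, Tue): 116 × 2 = 232.
The 6 extra days are Friday, Saturday, Sunday, Monday, Tuesday, Wednesday — 2 of them qualify.
Total: 232 + 2 = 234.

234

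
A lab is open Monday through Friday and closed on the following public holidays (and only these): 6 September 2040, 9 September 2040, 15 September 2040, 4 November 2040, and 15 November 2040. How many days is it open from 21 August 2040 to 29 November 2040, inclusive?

71

21 August 2040 is a Tuesday.
From 21 August 2040 to 29 November 2040 is 101 days inclusive.
101 = 7 × 14 + 3, so there are 14 full weeks plus 3 extra days.
Each full week contributes 5 weekdays (Mon–Fri): 14 × 5 = 70.
The 3 extra days are Tuesday, Wednesday, Thursday — 3 of them qualify.
Total: 70 + 3 = 73.
Holidays: 6 September 2040 (Thu); 9 September 2040 (Sun); 15 September 2040 (Sat); 4 November 2040 (Sun); 15 November 2040 (Thu).
2 of the 5 holidays fall on weekdays; the rest are weekends and were already excluded.
Business days: 73 − 2 = 71.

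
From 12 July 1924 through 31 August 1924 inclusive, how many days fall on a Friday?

7

12 July 1924 is a Saturday.
That's 51 days from start to end, counting both.
51 = 7 × 7 + 2, so there are 7 full weeks plus 2 extra days.
Each full week contributes one Friday: 7 so far.
The 2 extra days are Saturday, Sunday — none qualify.
Total: 7 + 0 = 7.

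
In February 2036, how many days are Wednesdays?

4

1 February 2036 is a Friday.
The range spans 29 days (inclusive of both endpoints).
29 = 7 × 4 + 1, so there are 4 full weeks plus 1 extra day.
Each full week contributes one Wednesday: 4 so far.
The 1 extra day is Friday — none qualify.
Total: 4 + 0 = 4.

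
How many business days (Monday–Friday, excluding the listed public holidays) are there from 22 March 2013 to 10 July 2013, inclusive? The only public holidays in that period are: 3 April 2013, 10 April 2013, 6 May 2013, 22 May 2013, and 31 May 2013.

74 business days

22 March 2013 is a Friday.
That's 111 days from start to end, counting both.
111 = 7 × 15 + 6, so there are 15 full weeks plus 6 extra days.
Each full week contributes 5 weekdays (Mon–Fri): 15 × 5 = 75.
The 6 extra days are Fri, Sat, Sun, Mon, Tue, Wed — 4 of them qualify.
Total: 75 + 4 = 79.
Holidays: 3 April 2013 (Wed); 10 April 2013 (Wed); 6 May 2013 (Mon); 22 May 2013 (Wed); 31 May 2013 (Fri).
All 5 holidays fall on weekdays, so subtract 5.
Business days: 79 − 5 = 74.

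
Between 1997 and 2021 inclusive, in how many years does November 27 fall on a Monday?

Day of week of November 27 in each year:
1997: Thu, 1998: Fri, 1999: Sat, 2000: Mon ✓, 2001: Tue, 2002: Wed, 2003: Thu, 2004: Sat, 2005: Sun, 2006: Mon ✓, 2007: Tue, 2008: Thu, 2009: Fri, 2010: Sat, 2011: Sun, 2012: Tue, 2013: Wed, 2014: Thu, 2015: Fri, 2016: Sun, 2017: Mon ✓, 2018: Tue, 2019: Wed, 2020: Fri, 2021: Sat
Mondays: 2000, 2006, 2017.

3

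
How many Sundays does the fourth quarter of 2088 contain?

October 1, 2088 is a Friday.
That's 92 days from start to end, counting both.
92 = 7 × 13 + 1, so there are 13 full weeks plus 1 extra day.
Each full week contributes one Sunday: 13 so far.
The 1 extra day is Fri — none qualify.
Total: 13 + 0 = 13.

13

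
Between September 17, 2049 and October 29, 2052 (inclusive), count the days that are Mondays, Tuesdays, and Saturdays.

September 17, 2049 is a Friday.
The range spans 1139 days (inclusive of both endpoints).
1139 = 7 × 162 + 5, so there are 162 full weeks plus 5 extra days.
Each full week contributes 3 days from the set (Mon, Tue, Sat): 162 × 3 = 486.
The 5 extra days are Friday, Saturday, Sunday, Monday, Tuesday — 3 of them qualify.
Total: 486 + 3 = 489.

489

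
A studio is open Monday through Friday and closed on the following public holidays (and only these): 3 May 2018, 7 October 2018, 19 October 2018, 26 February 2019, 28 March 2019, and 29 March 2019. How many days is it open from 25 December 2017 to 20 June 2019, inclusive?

25 December 2017 is a Monday.
From 25 December 2017 to 20 June 2019 is 543 days inclusive.
543 = 7 × 77 + 4, so there are 77 full weeks plus 4 extra days.
Each full week contributes 5 weekdays (Mon–Fri): 77 × 5 = 385.
The 4 extra days are Mon, Tue, Wed, Thu — 4 of them qualify.
Total: 385 + 4 = 389.
Holidays: 3 May 2018 (Thu); 7 October 2018 (Sun); 19 October 2018 (Fri); 26 February 2019 (Tue); 28 March 2019 (Thu); 29 March 2019 (Fri).
5 of the 6 holidays fall on weekdays; the rest are weekends and were already excluded.
Business days: 389 − 5 = 384.

384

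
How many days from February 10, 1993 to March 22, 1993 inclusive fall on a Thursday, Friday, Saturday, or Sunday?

24

February 10, 1993 is a Wednesday.
From February 10, 1993 to March 22, 1993 is 41 days inclusive.
41 = 7 × 5 + 6, so there are 5 full weeks plus 6 extra days.
Each full week contributes 4 days from the set (Thu, Fri, Sat, Sun): 5 × 4 = 20.
The 6 extra days are Wed, Thu, Fri, Sat, Sun, Mon — 4 of them qualify.
Total: 20 + 4 = 24.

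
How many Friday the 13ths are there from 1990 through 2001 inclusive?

Friday-the-13ths by year:
1990: Apr, Jul
1991: Sep, Dec
1992: Mar, Nov
1993: Aug
1994: May
1995: Jan, Oct
1996: Sep, Dec
1997: Jun
1998: Feb, Mar, Nov
1999: Aug
2000: Oct
2001: Apr, Jul

20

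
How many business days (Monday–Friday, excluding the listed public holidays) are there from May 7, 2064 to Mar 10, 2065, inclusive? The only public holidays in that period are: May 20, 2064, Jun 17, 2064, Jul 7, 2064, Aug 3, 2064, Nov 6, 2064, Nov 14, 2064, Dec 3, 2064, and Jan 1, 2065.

213 business days

May 7, 2064 is a Wednesday.
That's 308 days from start to end, counting both.
308 = 7 × 44, so the span is exactly 44 full weeks.
Each full week contributes 5 weekdays (Mon–Fri): 44 × 5 = 220.
Total: 220.
Holidays: May 20, 2064 (Tue); Jun 17, 2064 (Tue); Jul 7, 2064 (Mon); Aug 3, 2064 (Sun); Nov 6, 2064 (Thu); Nov 14, 2064 (Fri); Dec 3, 2064 (Wed); Jan 1, 2065 (Thu).
7 of the 8 holidays fall on weekdays; the rest are weekends and were already excluded.
Business days: 220 − 7 = 213.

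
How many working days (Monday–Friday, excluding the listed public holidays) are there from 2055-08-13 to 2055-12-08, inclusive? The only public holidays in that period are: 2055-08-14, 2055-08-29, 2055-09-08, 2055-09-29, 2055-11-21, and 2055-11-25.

2055-08-13 is a Friday.
From 2055-08-13 to 2055-12-08 is 118 days inclusive.
118 = 7 × 16 + 6, so there are 16 full weeks plus 6 extra days.
Each full week contributes 5 weekdays (Mon–Fri): 16 × 5 = 80.
The 6 extra days are Friday, Saturday, Sunday, Monday, Tuesday, Wednesday — 4 of them qualify.
Total: 80 + 4 = 84.
Holidays: 2055-08-14 (Sat); 2055-08-29 (Sun); 2055-09-08 (Wed); 2055-09-29 (Wed); 2055-11-21 (Sun); 2055-11-25 (Thu).
3 of the 6 holidays fall on weekdays; the rest are weekends and were already excluded.
Business days: 84 − 3 = 81.

81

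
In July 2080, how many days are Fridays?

Jul 1, 2080 is a Monday.
That's 31 days from start to end, counting both.
31 = 7 × 4 + 3, so there are 4 full weeks plus 3 extra days.
Each full week contributes one Friday: 4 so far.
The 3 extra days are Monday, Tuesday, Wednesday — none qualify.
Total: 4 + 0 = 4.

4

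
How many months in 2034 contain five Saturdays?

4

A month has five Saturdays exactly when Saturday falls within its first (length − 28) days.
Jan: 31 days, starts Sun → 5 of Sun, Mon, Tue
Feb: 28 days, starts Wed → 5 of (none)
Mar: 31 days, starts Wed → 5 of Wed, Thu, Fri
Apr: 30 days, starts Sat → 5 of Sat, Sun ✓
May: 31 days, starts Mon → 5 of Mon, Tue, Wed
Jun: 30 days, starts Thu → 5 of Thu, Fri
Jul: 31 days, starts Sat → 5 of Sat, Sun, Mon ✓
Aug: 31 days, starts Tue → 5 of Tue, Wed, Thu
Sep: 30 days, starts Fri → 5 of Fri, Sat ✓
Oct: 31 days, starts Sun → 5 of Sun, Mon, Tue
Nov: 30 days, starts Wed → 5 of Wed, Thu
Dec: 31 days, starts Fri → 5 of Fri, Sat, Sun ✓
Months with five Saturdays: Apr, Jul, Sep, Dec.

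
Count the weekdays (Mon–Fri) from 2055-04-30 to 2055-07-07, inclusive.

49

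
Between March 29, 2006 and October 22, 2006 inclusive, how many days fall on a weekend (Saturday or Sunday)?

March 29, 2006 is a Wednesday.
The range spans 208 days (inclusive of both endpoints).
208 = 7 × 29 + 5, so there are 29 full weeks plus 5 extra days.
Each full week contributes 2 weekend days (Sat, Sun): 29 × 2 = 58.
The 5 extra days are Wed, Thu, Fri, Sat, Sun — 2 of them qualify.
Total: 58 + 2 = 60.

60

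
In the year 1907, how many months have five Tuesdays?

A month has five Tuesdays exactly when Tuesday falls within its first (length − 28) days.
Jan: 31 days, starts Tue → 5 of Tue, Wed, Thu ✓
Feb: 28 days, starts Fri → 5 of (none)
Mar: 31 days, starts Fri → 5 of Fri, Sat, Sun
Apr: 30 days, starts Mon → 5 of Mon, Tue ✓
May: 31 days, starts Wed → 5 of Wed, Thu, Fri
Jun: 30 days, starts Sat → 5 of Sat, Sun
Jul: 31 days, starts Mon → 5 of Mon, Tue, Wed ✓
Aug: 31 days, starts Thu → 5 of Thu, Fri, Sat
Sep: 30 days, starts Sun → 5 of Sun, Mon
Oct: 31 days, starts Tue → 5 of Tue, Wed, Thu ✓
Nov: 30 days, starts Fri → 5 of Fri, Sat
Dec: 31 days, starts Sun → 5 of Sun, Mon, Tue ✓
Months with five Tuesdays: Jan, Apr, Jul, Oct, Dec.

5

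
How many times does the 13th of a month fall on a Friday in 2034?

The 13th falls on a Friday when the month's 13th has weekday Fri.
Jan 13 is Fri ✓; Feb 13 is Mon; Mar 13 is Mon; Apr 13 is Thu; May 13 is Sat; Jun 13 is Tue; Jul 13 is Thu; Aug 13 is Sun; Sep 13 is Wed; Oct 13 is Fri ✓; Nov 13 is Mon; Dec 13 is Wed.
Friday the 13ths: Jan, Oct.

2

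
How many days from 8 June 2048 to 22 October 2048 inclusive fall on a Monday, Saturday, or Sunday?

58

8 June 2048 is a Monday.
The range spans 137 days (inclusive of both endpoints).
137 = 7 × 19 + 4, so there are 19 full weeks plus 4 extra days.
Each full week contributes 3 days from the set (Mon, Sat, Sun): 19 × 3 = 57.
The 4 extra days are Mon, Tue, Wed, Thu — 1 of them qualifies.
Total: 57 + 1 = 58.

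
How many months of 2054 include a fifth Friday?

A month has five Fridays exactly when Friday falls within its first (length − 28) days.
Jan: 31 days, starts Thu → 5 of Thu, Fri, Sat ✓
Feb: 28 days, starts Sun → 5 of (none)
Mar: 31 days, starts Sun → 5 of Sun, Mon, Tue
Apr: 30 days, starts Wed → 5 of Wed, Thu
May: 31 days, starts Fri → 5 of Fri, Sat, Sun ✓
Jun: 30 days, starts Mon → 5 of Mon, Tue
Jul: 31 days, starts Wed → 5 of Wed, Thu, Fri ✓
Aug: 31 days, starts Sat → 5 of Sat, Sun, Mon
Sep: 30 days, starts Tue → 5 of Tue, Wed
Oct: 31 days, starts Thu → 5 of Thu, Fri, Sat ✓
Nov: 30 days, starts Sun → 5 of Sun, Mon
Dec: 31 days, starts Tue → 5 of Tue, Wed, Thu
Months with five Fridays: Jan, May, Jul, Oct.

4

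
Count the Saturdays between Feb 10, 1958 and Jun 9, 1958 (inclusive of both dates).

Feb 10, 1958 is a Monday.
That's 120 days from start to end, counting both.
120 = 7 × 17 + 1, so there are 17 full weeks plus 1 extra day.
Each full week contributes one Saturday: 17 so far.
The 1 extra day is Monday — none qualify.
Total: 17 + 0 = 17.

17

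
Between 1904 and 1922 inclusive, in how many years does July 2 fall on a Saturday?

Day of week of July 2 in each year:
1904: Sat ✓, 1905: Sun, 1906: Mon, 1907: Tue, 1908: Thu, 1909: Fri, 1910: Sat ✓, 1911: Sun, 1912: Tue, 1913: Wed, 1914: Thu, 1915: Fri, 1916: Sun, 1917: Mon, 1918: Tue, 1919: Wed, 1920: Fri, 1921: Sat ✓, 1922: Sun
Saturdays: 1904, 1910, 1921.

3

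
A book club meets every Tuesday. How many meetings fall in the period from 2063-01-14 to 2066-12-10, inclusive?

204 Tuesdays

2063-01-14 is a Sunday.
The range spans 1427 days (inclusive of both endpoints).
1427 = 7 × 203 + 6, so there are 203 full weeks plus 6 extra days.
Each full week contributes one Tuesday: 203 so far.
The 6 extra days are Sunday, Monday, Tuesday, Wednesday, Thursday, Friday — 1 of them qualifies.
Total: 203 + 1 = 204.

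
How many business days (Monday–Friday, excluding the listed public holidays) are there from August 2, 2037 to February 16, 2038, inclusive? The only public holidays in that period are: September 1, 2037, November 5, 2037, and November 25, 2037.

139 business days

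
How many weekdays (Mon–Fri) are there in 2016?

2016-01-01 is a Friday.
That's 366 days from start to end, counting both.
366 = 7 × 52 + 2, so there are 52 full weeks plus 2 extra days.
Each full week contributes 5 weekdays (Mon–Fri): 52 × 5 = 260.
The 2 extra days are Friday, Saturday — 1 of them qualifies.
Total: 260 + 1 = 261.

261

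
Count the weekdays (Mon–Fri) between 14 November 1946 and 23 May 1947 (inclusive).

137 weekdays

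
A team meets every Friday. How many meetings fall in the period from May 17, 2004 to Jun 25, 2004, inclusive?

May 17, 2004 is a Monday.
From May 17, 2004 to Jun 25, 2004 is 40 days inclusive.
40 = 7 × 5 + 5, so there are 5 full weeks plus 5 extra days.
Each full week contributes one Friday: 5 so far.
The 5 extra days are Monday, Tuesday, Wednesday, Thursday, Friday — 1 of them qualifies.
Total: 5 + 1 = 6.

6 Fridays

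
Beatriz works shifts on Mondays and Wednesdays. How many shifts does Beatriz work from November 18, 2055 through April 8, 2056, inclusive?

November 18, 2055 is a Thursday.
That's 143 days from start to end, counting both.
143 = 7 × 20 + 3, so there are 20 full weeks plus 3 extra days.
Each full week contributes 2 days from the set (Mon, Wed): 20 × 2 = 40.
The 3 extra days are Thursday, Friday, Saturday — none qualify.
Total: 40 + 0 = 40.

40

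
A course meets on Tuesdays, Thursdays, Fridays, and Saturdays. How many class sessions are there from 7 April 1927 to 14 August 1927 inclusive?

7 April 1927 is a Thursday.
The range spans 130 days (inclusive of both endpoints).
130 = 7 × 18 + 4, so there are 18 full weeks plus 4 extra days.
Each full week contributes 4 days from the set (Tue, Thu, Fri, Sat): 18 × 4 = 72.
The 4 extra days are Thu, Fri, Sat, Sun — 3 of them qualify.
Total: 72 + 3 = 75.

75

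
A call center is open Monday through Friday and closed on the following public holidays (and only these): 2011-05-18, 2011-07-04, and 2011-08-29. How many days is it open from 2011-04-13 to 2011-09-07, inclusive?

2011-04-13 is a Wednesday.
From 2011-04-13 to 2011-09-07 is 148 days inclusive.
148 = 7 × 21 + 1, so there are 21 full weeks plus 1 extra day.
Each full week contributes 5 weekdays (Mon–Fri): 21 × 5 = 105.
The 1 extra day is Wed — 1 of them qualifies.
Total: 105 + 1 = 106.
Holidays: 2011-05-18 (Wed); 2011-07-04 (Mon); 2011-08-29 (Mon).
All 3 holidays fall on weekdays, so subtract 3.
Business days: 106 − 3 = 103.

103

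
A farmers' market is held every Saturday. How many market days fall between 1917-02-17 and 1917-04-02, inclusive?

1917-02-17 is a Saturday.
The range spans 45 days (inclusive of both endpoints).
45 = 7 × 6 + 3, so there are 6 full weeks plus 3 extra days.
Each full week contributes one Saturday: 6 so far.
The 3 extra days are Sat, Sun, Mon — 1 of them qualifies.
Total: 6 + 1 = 7.

7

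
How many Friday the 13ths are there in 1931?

The 13th falls on a Friday when the month's 13th has weekday Fri.
Jan 13 is Tue; Feb 13 is Fri ✓; Mar 13 is Fri ✓; Apr 13 is Mon; May 13 is Wed; Jun 13 is Sat; Jul 13 is Mon; Aug 13 is Thu; Sep 13 is Sun; Oct 13 is Tue; Nov 13 is Fri ✓; Dec 13 is Sun.
Friday the 13ths: Feb, Mar, Nov.

3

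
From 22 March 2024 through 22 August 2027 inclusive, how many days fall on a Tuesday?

178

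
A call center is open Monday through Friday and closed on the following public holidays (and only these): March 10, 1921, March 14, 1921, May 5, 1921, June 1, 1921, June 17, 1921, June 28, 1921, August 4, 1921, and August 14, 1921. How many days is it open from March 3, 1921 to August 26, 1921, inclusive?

March 3, 1921 is a Thursday.
That's 177 days from start to end, counting both.
177 = 7 × 25 + 2, so there are 25 full weeks plus 2 extra days.
Each full week contributes 5 weekdays (Mon–Fri): 25 × 5 = 125.
The 2 extra days are Thursday, Friday — 2 of them qualify.
Total: 125 + 2 = 127.
Holidays: March 10, 1921 (Thu); March 14, 1921 (Mon); May 5, 1921 (Thu); June 1, 1921 (Wed); June 17, 1921 (Fri); June 28, 1921 (Tue); August 4, 1921 (Thu); August 14, 1921 (Sun).
7 of the 8 holidays fall on weekdays; the rest are weekends and were already excluded.
Business days: 127 − 7 = 120.

120 working days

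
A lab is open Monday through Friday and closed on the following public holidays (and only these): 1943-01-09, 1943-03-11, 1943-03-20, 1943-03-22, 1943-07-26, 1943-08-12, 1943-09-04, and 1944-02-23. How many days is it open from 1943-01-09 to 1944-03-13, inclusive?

1943-01-09 is a Saturday.
That's 430 days from start to end, counting both.
430 = 7 × 61 + 3, so there are 61 full weeks plus 3 extra days.
Each full week contributes 5 weekdays (Mon–Fri): 61 × 5 = 305.
The 3 extra days are Sat, Sun, Mon — 1 of them qualifies.
Total: 305 + 1 = 306.
Holidays: 1943-01-09 (Sat); 1943-03-11 (Thu); 1943-03-20 (Sat); 1943-03-22 (Mon); 1943-07-26 (Mon); 1943-08-12 (Thu); 1943-09-04 (Sat); 1944-02-23 (Wed).
5 of the 8 holidays fall on weekdays; the rest are weekends and were already excluded.
Business days: 306 − 5 = 301.

301 business days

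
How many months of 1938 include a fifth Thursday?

4

A month has five Thursdays exactly when Thursday falls within its first (length − 28) days.
Jan: 31 days, starts Sat → 5 of Sat, Sun, Mon
Feb: 28 days, starts Tue → 5 of (none)
Mar: 31 days, starts Tue → 5 of Tue, Wed, Thu ✓
Apr: 30 days, starts Fri → 5 of Fri, Sat
May: 31 days, starts Sun → 5 of Sun, Mon, Tue
Jun: 30 days, starts Wed → 5 of Wed, Thu ✓
Jul: 31 days, starts Fri → 5 of Fri, Sat, Sun
Aug: 31 days, starts Mon → 5 of Mon, Tue, Wed
Sep: 30 days, starts Thu → 5 of Thu, Fri ✓
Oct: 31 days, starts Sat → 5 of Sat, Sun, Mon
Nov: 30 days, starts Tue → 5 of Tue, Wed
Dec: 31 days, starts Thu → 5 of Thu, Fri, Sat ✓
Months with five Thursdays: Mar, Jun, Sep, Dec.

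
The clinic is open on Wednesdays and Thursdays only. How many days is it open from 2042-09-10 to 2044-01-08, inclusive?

2042-09-10 is a Wednesday.
That's 486 days from start to end, counting both.
486 = 7 × 69 + 3, so there are 69 full weeks plus 3 extra days.
Each full week contributes 2 days from the set (Wed, Thu): 69 × 2 = 138.
The 3 extra days are Wed, Thu, Fri — 2 of them qualify.
Total: 138 + 2 = 140.

140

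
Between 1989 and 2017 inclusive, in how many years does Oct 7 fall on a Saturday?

Day of week of October 7 in each year:
1989: Sat ✓, 1990: Sun, 1991: Mon, 1992: Wed, 1993: Thu, 1994: Fri, 1995: Sat ✓, 1996: Mon, 1997: Tue, 1998: Wed, 1999: Thu, 2000: Sat ✓, 2001: Sun, 2002: Mon, 2003: Tue, 2004: Thu, 2005: Fri, 2006: Sat ✓, 2007: Sun, 2008: Tue, 2009: Wed, 2010: Thu, 2011: Fri, 2012: Sun, 2013: Mon, 2014: Tue, 2015: Wed, 2016: Fri, 2017: Sat ✓
Saturdays: 1989, 1995, 2000, 2006, 2017.

5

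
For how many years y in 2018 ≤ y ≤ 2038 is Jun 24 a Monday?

3

Day of week of June 24 in each year:
2018: Sun, 2019: Mon ✓, 2020: Wed, 2021: Thu, 2022: Fri, 2023: Sat, 2024: Mon ✓, 2025: Tue, 2026: Wed, 2027: Thu, 2028: Sat, 2029: Sun, 2030: Mon ✓, 2031: Tue, 2032: Thu, 2033: Fri, 2034: Sat, 2035: Sun, 2036: Tue, 2037: Wed, 2038: Thu
Mondays: 2019, 2024, 2030.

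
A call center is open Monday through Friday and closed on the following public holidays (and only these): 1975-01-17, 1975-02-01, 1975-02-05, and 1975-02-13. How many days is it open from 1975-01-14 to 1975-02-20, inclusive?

25

1975-01-14 is a Tuesday.
That's 38 days from start to end, counting both.
38 = 7 × 5 + 3, so there are 5 full weeks plus 3 extra days.
Each full week contributes 5 weekdays (Mon–Fri): 5 × 5 = 25.
The 3 extra days are Tuesday, Wednesday, Thursday — 3 of them qualify.
Total: 25 + 3 = 28.
Holidays: 1975-01-17 (Fri); 1975-02-01 (Sat); 1975-02-05 (Wed); 1975-02-13 (Thu).
3 of the 4 holidays fall on weekdays; the rest are weekends and were already excluded.
Business days: 28 − 3 = 25.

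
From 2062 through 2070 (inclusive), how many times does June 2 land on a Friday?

Day of week of June 2 in each year:
2062: Fri ✓, 2063: Sat, 2064: Mon, 2065: Tue, 2066: Wed, 2067: Thu, 2068: Sat, 2069: Sun, 2070: Mon
Fridays: 2062.

1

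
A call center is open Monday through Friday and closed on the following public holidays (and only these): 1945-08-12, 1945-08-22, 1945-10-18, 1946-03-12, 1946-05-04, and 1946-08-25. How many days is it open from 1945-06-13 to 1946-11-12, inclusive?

367

1945-06-13 is a Wednesday.
From 1945-06-13 to 1946-11-12 is 518 days inclusive.
518 = 7 × 74, so the span is exactly 74 full weeks.
Each full week contributes 5 weekdays (Mon–Fri): 74 × 5 = 370.
Holidays: 1945-08-12 (Sun); 1945-08-22 (Wed); 1945-10-18 (Thu); 1946-03-12 (Tue); 1946-05-04 (Sat); 1946-08-25 (Sun).
3 of the 6 holidays fall on weekdays; the rest are weekends and were already excluded.
Business days: 370 − 3 = 367.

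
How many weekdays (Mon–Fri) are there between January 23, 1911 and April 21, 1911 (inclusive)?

January 23, 1911 is a Monday.
The range spans 89 days (inclusive of both endpoints).
89 = 7 × 12 + 5, so there are 12 full weeks plus 5 extra days.
Each full week contributes 5 weekdays (Mon–Fri): 12 × 5 = 60.
The 5 extra days are Mon, Tue, Wed, Thu, Fri — 5 of them qualify.
Total: 60 + 5 = 65.

65 weekdays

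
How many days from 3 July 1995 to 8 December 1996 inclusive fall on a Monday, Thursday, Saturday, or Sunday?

300

3 July 1995 is a Monday.
From 3 July 1995 to 8 December 1996 is 525 days inclusive.
525 = 7 × 75, so the span is exactly 75 full weeks.
Each full week contributes 4 days from the set (Mon, Thu, Sat, Sun): 75 × 4 = 300.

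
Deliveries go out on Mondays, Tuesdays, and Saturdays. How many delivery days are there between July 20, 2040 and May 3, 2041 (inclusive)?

July 20, 2040 is a Friday.
The range spans 288 days (inclusive of both endpoints).
288 = 7 × 41 + 1, so there are 41 full weeks plus 1 extra day.
Each full week contributes 3 days from the set (Mon, Tue, Sat): 41 × 3 = 123.
The 1 extra day is Fri — none qualify.
Total: 123 + 0 = 123.

123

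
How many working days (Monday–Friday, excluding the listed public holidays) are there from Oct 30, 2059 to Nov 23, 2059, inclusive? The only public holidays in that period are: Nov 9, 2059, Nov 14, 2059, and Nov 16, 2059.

Oct 30, 2059 is a Thursday.
The range spans 25 days (inclusive of both endpoints).
25 = 7 × 3 + 4, so there are 3 full weeks plus 4 extra days.
Each full week contributes 5 weekdays (Mon–Fri): 3 × 5 = 15.
The 4 extra days are Thursday, Friday, Saturday, Sunday — 2 of them qualify.
Total: 15 + 2 = 17.
Holidays: Nov 9, 2059 (Sun); Nov 14, 2059 (Fri); Nov 16, 2059 (Sun).
1 of the 3 holidays fall on weekdays; the rest are weekends and were already excluded.
Business days: 17 − 1 = 16.

16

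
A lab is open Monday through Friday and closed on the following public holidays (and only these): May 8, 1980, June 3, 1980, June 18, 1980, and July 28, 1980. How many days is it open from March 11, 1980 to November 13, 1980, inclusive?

March 11, 1980 is a Tuesday.
That's 248 days from start to end, counting both.
248 = 7 × 35 + 3, so there are 35 full weeks plus 3 extra days.
Each full week contributes 5 weekdays (Mon–Fri): 35 × 5 = 175.
The 3 extra days are Tue, Wed, Thu — 3 of them qualify.
Total: 175 + 3 = 178.
Holidays: May 8, 1980 (Thu); June 3, 1980 (Tue); June 18, 1980 (Wed); July 28, 1980 (Mon).
All 4 holidays fall on weekdays, so subtract 4.
Business days: 178 − 4 = 174.

174 business days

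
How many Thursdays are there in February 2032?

1 February 2032 is a Sunday.
That's 29 days from start to end, counting both.
29 = 7 × 4 + 1, so there are 4 full weeks plus 1 extra day.
Each full week contributes one Thursday: 4 so far.
The 1 extra day is Sunday — none qualify.
Total: 4 + 0 = 4.

4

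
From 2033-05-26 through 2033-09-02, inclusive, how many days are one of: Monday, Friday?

29

2033-05-26 is a Thursday.
From 2033-05-26 to 2033-09-02 is 100 days inclusive.
100 = 7 × 14 + 2, so there are 14 full weeks plus 2 extra days.
Each full week contributes 2 days from the set (Mon, Fri): 14 × 2 = 28.
The 2 extra days are Thu, Fri — 1 of them qualifies.
Total: 28 + 1 = 29.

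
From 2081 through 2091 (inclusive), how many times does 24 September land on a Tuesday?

Day of week of September 24 in each year:
2081: Wed, 2082: Thu, 2083: Fri, 2084: Sun, 2085: Mon, 2086: Tue ✓, 2087: Wed, 2088: Fri, 2089: Sat, 2090: Sun, 2091: Mon
Tuesdays: 2086.

1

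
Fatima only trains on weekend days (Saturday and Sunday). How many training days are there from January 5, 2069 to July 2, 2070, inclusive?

January 5, 2069 is a Saturday.
From January 5, 2069 to July 2, 2070 is 544 days inclusive.
544 = 7 × 77 + 5, so there are 77 full weeks plus 5 extra days.
Each full week contributes 2 weekend days (Sat, Sun): 77 × 2 = 154.
The 5 extra days are Sat, Sun, Mon, Tue, Wed — 2 of them qualify.
Total: 154 + 2 = 156.

156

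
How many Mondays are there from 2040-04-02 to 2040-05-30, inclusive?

2040-04-02 is a Monday.
That's 59 days from start to end, counting both.
59 = 7 × 8 + 3, so there are 8 full weeks plus 3 extra days.
Each full week contributes one Monday: 8 so far.
The 3 extra days are Mon, Tue, Wed — 1 of them qualifies.
Total: 8 + 1 = 9.

9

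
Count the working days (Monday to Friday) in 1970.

Jan 1, 1970 is a Thursday.
That's 365 days from start to end, counting both.
365 = 7 × 52 + 1, so there are 52 full weeks plus 1 extra day.
Each full week contributes 5 weekdays (Mon–Fri): 52 × 5 = 260.
The 1 extra day is Thursday — 1 of them qualifies.
Total: 260 + 1 = 261.

261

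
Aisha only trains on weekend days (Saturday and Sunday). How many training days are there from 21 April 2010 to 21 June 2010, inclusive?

21 April 2010 is a Wednesday.
From 21 April 2010 to 21 June 2010 is 62 days inclusive.
62 = 7 × 8 + 6, so there are 8 full weeks plus 6 extra days.
Each full week contributes 2 weekend days (Sat, Sun): 8 × 2 = 16.
The 6 extra days are Wednesday, Thursday, Friday, Saturday, Sunday, Monday — 2 of them qualify.
Total: 16 + 2 = 18.

18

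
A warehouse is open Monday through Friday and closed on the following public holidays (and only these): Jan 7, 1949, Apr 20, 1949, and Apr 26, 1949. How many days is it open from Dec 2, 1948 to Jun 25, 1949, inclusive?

Dec 2, 1948 is a Thursday.
That's 206 days from start to end, counting both.
206 = 7 × 29 + 3, so there are 29 full weeks plus 3 extra days.
Each full week contributes 5 weekdays (Mon–Fri): 29 × 5 = 145.
The 3 extra days are Thu, Fri, Sat — 2 of them qualify.
Total: 145 + 2 = 147.
Holidays: Jan 7, 1949 (Fri); Apr 20, 1949 (Wed); Apr 26, 1949 (Tue).
All 3 holidays fall on weekdays, so subtract 3.
Business days: 147 − 3 = 144.

144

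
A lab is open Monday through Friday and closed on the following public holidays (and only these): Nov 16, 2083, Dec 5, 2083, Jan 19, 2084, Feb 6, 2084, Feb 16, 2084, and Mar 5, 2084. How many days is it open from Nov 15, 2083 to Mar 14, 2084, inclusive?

84

Nov 15, 2083 is a Monday.
That's 121 days from start to end, counting both.
121 = 7 × 17 + 2, so there are 17 full weeks plus 2 extra days.
Each full week contributes 5 weekdays (Mon–Fri): 17 × 5 = 85.
The 2 extra days are Mon, Tue — 2 of them qualify.
Total: 85 + 2 = 87.
Holidays: Nov 16, 2083 (Tue); Dec 5, 2083 (Sun); Jan 19, 2084 (Wed); Feb 6, 2084 (Sun); Feb 16, 2084 (Wed); Mar 5, 2084 (Sun).
3 of the 6 holidays fall on weekdays; the rest are weekends and were already excluded.
Business days: 87 − 3 = 84.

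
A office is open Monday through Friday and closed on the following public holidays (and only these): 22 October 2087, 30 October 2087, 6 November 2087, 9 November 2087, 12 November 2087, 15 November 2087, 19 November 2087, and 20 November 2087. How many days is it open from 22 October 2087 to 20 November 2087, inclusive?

16

22 October 2087 is a Wednesday.
The range spans 30 days (inclusive of both endpoints).
30 = 7 × 4 + 2, so there are 4 full weeks plus 2 extra days.
Each full week contributes 5 weekdays (Mon–Fri): 4 × 5 = 20.
The 2 extra days are Wed, Thu — 2 of them qualify.
Total: 20 + 2 = 22.
Holidays: 22 October 2087 (Wed); 30 October 2087 (Thu); 6 November 2087 (Thu); 9 November 2087 (Sun); 12 November 2087 (Wed); 15 November 2087 (Sat); 19 November 2087 (Wed); 20 November 2087 (Thu).
6 of the 8 holidays fall on weekdays; the rest are weekends and were already excluded.
Business days: 22 − 6 = 16.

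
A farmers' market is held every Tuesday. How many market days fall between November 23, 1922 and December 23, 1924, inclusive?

November 23, 1922 is a Thursday.
From November 23, 1922 to December 23, 1924 is 762 days inclusive.
762 = 7 × 108 + 6, so there are 108 full weeks plus 6 extra days.
Each full week contributes one Tuesday: 108 so far.
The 6 extra days are Thu, Fri, Sat, Sun, Mon, Tue — 1 of them qualifies.
Total: 108 + 1 = 109.

109 Tuesdays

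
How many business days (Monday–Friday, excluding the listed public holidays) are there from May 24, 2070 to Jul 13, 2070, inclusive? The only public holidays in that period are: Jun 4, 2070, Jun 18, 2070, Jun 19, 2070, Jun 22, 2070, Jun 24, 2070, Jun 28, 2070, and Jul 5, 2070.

May 24, 2070 is a Saturday.
From May 24, 2070 to Jul 13, 2070 is 51 days inclusive.
51 = 7 × 7 + 2, so there are 7 full weeks plus 2 extra days.
Each full week contributes 5 weekdays (Mon–Fri): 7 × 5 = 35.
The 2 extra days are Sat, Sun — none qualify.
Total: 35 + 0 = 35.
Holidays: Jun 4, 2070 (Wed); Jun 18, 2070 (Wed); Jun 19, 2070 (Thu); Jun 22, 2070 (Sun); Jun 24, 2070 (Tue); Jun 28, 2070 (Sat); Jul 5, 2070 (Sat).
4 of the 7 holidays fall on weekdays; the rest are weekends and were already excluded.
Business days: 35 − 4 = 31.

31 business days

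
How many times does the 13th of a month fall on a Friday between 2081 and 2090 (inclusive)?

16

Friday-the-13ths by year:
2081: Jun
2082: Feb, Mar, Nov
2083: Aug
2084: Oct
2085: Apr, Jul
2086: Sep, Dec
2087: Jun
2088: Feb, Aug
2089: May
2090: Jan, Oct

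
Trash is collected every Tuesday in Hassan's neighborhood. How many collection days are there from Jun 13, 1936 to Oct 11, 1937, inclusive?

69 Tuesdays

Jun 13, 1936 is a Saturday.
The range spans 486 days (inclusive of both endpoints).
486 = 7 × 69 + 3, so there are 69 full weeks plus 3 extra days.
Each full week contributes one Tuesday: 69 so far.
The 3 extra days are Saturday, Sunday, Monday — none qualify.
Total: 69 + 0 = 69.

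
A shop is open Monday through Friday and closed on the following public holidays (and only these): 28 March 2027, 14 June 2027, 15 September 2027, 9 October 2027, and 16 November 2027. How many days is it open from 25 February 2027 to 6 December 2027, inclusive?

200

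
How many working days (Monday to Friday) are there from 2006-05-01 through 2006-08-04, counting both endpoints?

70

2006-05-01 is a Monday.
The range spans 96 days (inclusive of both endpoints).
96 = 7 × 13 + 5, so there are 13 full weeks plus 5 extra days.
Each full week contributes 5 weekdays (Mon–Fri): 13 × 5 = 65.
The 5 extra days are Monday, Tuesday, Wednesday, Thursday, Friday — 5 of them qualify.
Total: 65 + 5 = 70.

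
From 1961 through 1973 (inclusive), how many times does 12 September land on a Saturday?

Day of week of September 12 in each year:
1961: Tue, 1962: Wed, 1963: Thu, 1964: Sat ✓, 1965: Sun, 1966: Mon, 1967: Tue, 1968: Thu, 1969: Fri, 1970: Sat ✓, 1971: Sun, 1972: Tue, 1973: Wed
Saturdays: 1964, 1970.

2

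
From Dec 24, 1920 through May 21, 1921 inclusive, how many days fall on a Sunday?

Dec 24, 1920 is a Friday.
That's 149 days from start to end, counting both.
149 = 7 × 21 + 2, so there are 21 full weeks plus 2 extra days.
Each full week contributes one Sunday: 21 so far.
The 2 extra days are Fri, Sat — none qualify.
Total: 21 + 0 = 21.

21 Sundays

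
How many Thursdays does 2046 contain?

1 January 2046 is a Monday.
The range spans 365 days (inclusive of both endpoints).
365 = 7 × 52 + 1, so there are 52 full weeks plus 1 extra day.
Each full week contributes one Thursday: 52 so far.
The 1 extra day is Mon — none qualify.
Total: 52 + 0 = 52.

52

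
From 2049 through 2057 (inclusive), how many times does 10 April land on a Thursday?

Day of week of April 10 in each year:
2049: Sat, 2050: Sun, 2051: Mon, 2052: Wed, 2053: Thu ✓, 2054: Fri, 2055: Sat, 2056: Mon, 2057: Tue
Thursdays: 2053.

1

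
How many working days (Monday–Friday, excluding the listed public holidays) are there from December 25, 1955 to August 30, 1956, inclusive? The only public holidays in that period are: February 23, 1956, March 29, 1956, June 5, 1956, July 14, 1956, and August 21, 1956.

175

December 25, 1955 is a Sunday.
That's 250 days from start to end, counting both.
250 = 7 × 35 + 5, so there are 35 full weeks plus 5 extra days.
Each full week contributes 5 weekdays (Mon–Fri): 35 × 5 = 175.
The 5 extra days are Sunday, Monday, Tuesday, Wednesday, Thursday — 4 of them qualify.
Total: 175 + 4 = 179.
Holidays: February 23, 1956 (Thu); March 29, 1956 (Thu); June 5, 1956 (Tue); July 14, 1956 (Sat); August 21, 1956 (Tue).
4 of the 5 holidays fall on weekdays; the rest are weekends and were already excluded.
Business days: 179 − 4 = 175.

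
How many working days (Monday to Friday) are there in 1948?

262

January 1, 1948 is a Thursday.
From January 1, 1948 to December 31, 1948 is 366 days inclusive.
366 = 7 × 52 + 2, so there are 52 full weeks plus 2 extra days.
Each full week contributes 5 weekdays (Mon–Fri): 52 × 5 = 260.
The 2 extra days are Thursday, Friday — 2 of them qualify.
Total: 260 + 2 = 262.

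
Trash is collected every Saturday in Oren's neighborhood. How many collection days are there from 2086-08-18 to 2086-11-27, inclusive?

14

2086-08-18 is a Sunday.
The range spans 102 days (inclusive of both endpoints).
102 = 7 × 14 + 4, so there are 14 full weeks plus 4 extra days.
Each full week contributes one Saturday: 14 so far.
The 4 extra days are Sun, Mon, Tue, Wed — none qualify.
Total: 14 + 0 = 14.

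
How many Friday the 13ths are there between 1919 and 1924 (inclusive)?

Friday-the-13ths by year:
1919: Jun
1920: Feb, Aug
1921: May
1922: Jan, Oct
1923: Apr, Jul
1924: Jun

9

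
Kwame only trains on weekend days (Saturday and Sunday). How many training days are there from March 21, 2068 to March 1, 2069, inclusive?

98

March 21, 2068 is a Wednesday.
From March 21, 2068 to March 1, 2069 is 346 days inclusive.
346 = 7 × 49 + 3, so there are 49 full weeks plus 3 extra days.
Each full week contributes 2 weekend days (Sat, Sun): 49 × 2 = 98.
The 3 extra days are Wed, Thu, Fri — none qualify.
Total: 98 + 0 = 98.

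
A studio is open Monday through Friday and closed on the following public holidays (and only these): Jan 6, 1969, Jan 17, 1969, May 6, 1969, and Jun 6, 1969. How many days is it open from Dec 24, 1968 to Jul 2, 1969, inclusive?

Dec 24, 1968 is a Tuesday.
From Dec 24, 1968 to Jul 2, 1969 is 191 days inclusive.
191 = 7 × 27 + 2, so there are 27 full weeks plus 2 extra days.
Each full week contributes 5 weekdays (Mon–Fri): 27 × 5 = 135.
The 2 extra days are Tuesday, Wednesday — 2 of them qualify.
Total: 135 + 2 = 137.
Holidays: Jan 6, 1969 (Mon); Jan 17, 1969 (Fri); May 6, 1969 (Tue); Jun 6, 1969 (Fri).
All 4 holidays fall on weekdays, so subtract 4.
Business days: 137 − 4 = 133.

133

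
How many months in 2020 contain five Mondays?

A month has five Mondays exactly when Monday falls within its first (length − 28) days.
Jan: 31 days, starts Wed → 5 of Wed, Thu, Fri
Feb: 29 days, starts Sat → 5 of Sat
Mar: 31 days, starts Sun → 5 of Sun, Mon, Tue ✓
Apr: 30 days, starts Wed → 5 of Wed, Thu
May: 31 days, starts Fri → 5 of Fri, Sat, Sun
Jun: 30 days, starts Mon → 5 of Mon, Tue ✓
Jul: 31 days, starts Wed → 5 of Wed, Thu, Fri
Aug: 31 days, starts Sat → 5 of Sat, Sun, Mon ✓
Sep: 30 days, starts Tue → 5 of Tue, Wed
Oct: 31 days, starts Thu → 5 of Thu, Fri, Sat
Nov: 30 days, starts Sun → 5 of Sun, Mon ✓
Dec: 31 days, starts Tue → 5 of Tue, Wed, Thu
Months with five Mondays: Mar, Jun, Aug, Nov.

4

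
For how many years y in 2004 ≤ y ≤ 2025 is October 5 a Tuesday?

3

Day of week of October 5 in each year:
2004: Tue ✓, 2005: Wed, 2006: Thu, 2007: Fri, 2008: Sun, 2009: Mon, 2010: Tue ✓, 2011: Wed, 2012: Fri, 2013: Sat, 2014: Sun, 2015: Mon, 2016: Wed, 2017: Thu, 2018: Fri, 2019: Sat, 2020: Mon, 2021: Tue ✓, 2022: Wed, 2023: Thu, 2024: Sat, 2025: Sun
Tuesdays: 2004, 2010, 2021.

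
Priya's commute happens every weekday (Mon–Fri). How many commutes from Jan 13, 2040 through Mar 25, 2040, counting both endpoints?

51 weekdays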